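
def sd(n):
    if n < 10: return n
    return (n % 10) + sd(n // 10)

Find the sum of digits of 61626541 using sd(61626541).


sd(61626541) = 1 + sd(6162654)
sd(6162654) = 4 + sd(616265)
sd(616265) = 5 + sd(61626)
sd(61626) = 6 + sd(6162)
sd(6162) = 2 + sd(616)
sd(616) = 6 + sd(61)
sd(61) = 1 + sd(6)
sd(6) = 6  (base case)
Total: 1 + 4 + 5 + 6 + 2 + 6 + 1 + 6 = 31

31


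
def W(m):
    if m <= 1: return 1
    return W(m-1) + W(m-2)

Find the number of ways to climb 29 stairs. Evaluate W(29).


Building up from base cases:
W(0) = 1
W(1) = 1
W(2) = W(1) + W(0) = 1 + 1 = 2
W(3) = W(2) + W(1) = 2 + 1 = 3
W(4) = W(3) + W(2) = 3 + 2 = 5
W(5) = W(4) + W(3) = 5 + 3 = 8
W(6) = W(5) + W(4) = 8 + 5 = 13
W(7) = W(6) + W(5) = 13 + 8 = 21
W(8) = W(7) + W(6) = 21 + 13 = 34
W(9) = W(8) + W(7) = 34 + 21 = 55
W(10) = W(9) + W(8) = 55 + 34 = 89
W(11) = W(10) + W(9) = 89 + 55 = 144
W(12) = W(11) + W(10) = 144 + 89 = 233
W(13) = W(12) + W(11) = 233 + 144 = 377
W(14) = W(13) + W(12) = 377 + 233 = 610
W(15) = W(14) + W(13) = 610 + 377 = 987
W(16) = W(15) + W(14) = 987 + 610 = 1597
W(17) = W(16) + W(15) = 1597 + 987 = 2584
W(18) = W(17) + W(16) = 2584 + 1597 = 4181
W(19) = W(18) + W(17) = 4181 + 2584 = 6765
W(20) = W(19) + W(18) = 6765 + 4181 = 10946
W(21) = W(20) + W(19) = 10946 + 6765 = 17711
W(22) = W(21) + W(20) = 17711 + 10946 = 28657
W(23) = W(22) + W(21) = 28657 + 17711 = 46368
W(24) = W(23) + W(22) = 46368 + 28657 = 75025
W(25) = W(24) + W(23) = 75025 + 46368 = 121393
W(26) = W(25) + W(24) = 121393 + 75025 = 196418
W(27) = W(26) + W(25) = 196418 + 121393 = 317811
W(28) = W(27) + W(26) = 317811 + 196418 = 514229
W(29) = W(28) + W(27) = 514229 + 317811 = 832040

832040


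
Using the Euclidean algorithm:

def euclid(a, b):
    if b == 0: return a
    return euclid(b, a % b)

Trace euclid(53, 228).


euclid(53, 228) = euclid(228, 53)
euclid(228, 53) = euclid(53, 16)
euclid(53, 16) = euclid(16, 5)
euclid(16, 5) = euclid(5, 1)
euclid(5, 1) = euclid(1, 0)
euclid(1, 0) = 1  (base case)

1


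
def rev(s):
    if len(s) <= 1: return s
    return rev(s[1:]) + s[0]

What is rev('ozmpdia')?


rev('ozmpdia') = rev('zmpdia') + 'o'
rev('zmpdia') = rev('mpdia') + 'z'
rev('mpdia') = rev('pdia') + 'm'
rev('pdia') = rev('dia') + 'p'
rev('dia') = rev('ia') + 'd'
rev('ia') = rev('a') + 'i'
rev('a') = 'a'  (base case)
Concatenating: 'a' + 'i' + 'd' + 'p' + 'm' + 'z' + 'o' = 'aidpmzo'

aidpmzo


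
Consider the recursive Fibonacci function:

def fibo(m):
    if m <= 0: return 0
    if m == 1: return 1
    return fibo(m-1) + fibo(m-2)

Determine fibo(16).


Computing fibo(16) bottom-up:
fibo(0) = 0
fibo(1) = 1
fibo(2) = fibo(1) + fibo(0) = 1 + 0 = 1
fibo(3) = fibo(2) + fibo(1) = 1 + 1 = 2
fibo(4) = fibo(3) + fibo(2) = 2 + 1 = 3
fibo(5) = fibo(4) + fibo(3) = 3 + 2 = 5
fibo(6) = fibo(5) + fibo(4) = 5 + 3 = 8
fibo(7) = fibo(6) + fibo(5) = 8 + 5 = 13
fibo(8) = fibo(7) + fibo(6) = 13 + 8 = 21
fibo(9) = fibo(8) + fibo(7) = 21 + 13 = 34
fibo(10) = fibo(9) + fibo(8) = 34 + 21 = 55
fibo(11) = fibo(10) + fibo(9) = 55 + 34 = 89
fibo(12) = fibo(11) + fibo(10) = 89 + 55 = 144
fibo(13) = fibo(12) + fibo(11) = 144 + 89 = 233
fibo(14) = fibo(13) + fibo(12) = 233 + 144 = 377
fibo(15) = fibo(14) + fibo(13) = 377 + 233 = 610
fibo(16) = fibo(15) + fibo(14) = 610 + 377 = 987

987


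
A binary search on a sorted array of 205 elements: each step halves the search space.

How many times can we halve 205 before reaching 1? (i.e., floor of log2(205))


205 / 2 = 102
102 / 2 = 51
51 / 2 = 25
25 / 2 = 12
12 / 2 = 6
6 / 2 = 3
3 / 2 = 1
Reached 1 after 7 halvings

7


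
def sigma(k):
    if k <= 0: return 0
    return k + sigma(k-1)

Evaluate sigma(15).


sigma(15)
= 15 + 14 + 13 + 12 + 11 + 10 + 9 + 8 + 7 + 6 + 5 + 4 + 3 + 2 + 1 + sigma(0)
= 15 + 14 + 13 + 12 + 11 + 10 + 9 + 8 + 7 + 6 + 5 + 4 + 3 + 2 + 1 + 0
= 120

120


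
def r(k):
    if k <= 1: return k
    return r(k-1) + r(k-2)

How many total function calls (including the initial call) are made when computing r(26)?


Let C(n) = total calls for r(n)
C(0) = 1, C(1) = 1
C(2) = 1 + C(1) + C(0) = 1 + 1 + 1 = 3
C(3) = 1 + C(2) + C(1) = 1 + 3 + 1 = 5
C(4) = 1 + C(3) + C(2) = 1 + 5 + 3 = 9
C(5) = 1 + C(4) + C(3) = 1 + 9 + 5 = 15
C(6) = 1 + C(5) + C(4) = 1 + 15 + 9 = 25
C(7) = 1 + C(6) + C(5) = 1 + 25 + 15 = 41
C(8) = 1 + C(7) + C(6) = 1 + 41 + 25 = 67
C(9) = 1 + C(8) + C(7) = 1 + 67 + 41 = 109
C(10) = 1 + C(9) + C(8) = 1 + 109 + 67 = 177
C(11) = 1 + C(10) + C(9) = 1 + 177 + 109 = 287
C(12) = 1 + C(11) + C(10) = 1 + 287 + 177 = 465
C(13) = 1 + C(12) + C(11) = 1 + 465 + 287 = 753
C(14) = 1 + C(13) + C(12) = 1 + 753 + 465 = 1219
C(15) = 1 + C(14) + C(13) = 1 + 1219 + 753 = 1973
C(16) = 1 + C(15) + C(14) = 1 + 1973 + 1219 = 3193
C(17) = 1 + C(16) + C(15) = 1 + 3193 + 1973 = 5167
C(18) = 1 + C(17) + C(16) = 1 + 5167 + 3193 = 8361
C(19) = 1 + C(18) + C(17) = 1 + 8361 + 5167 = 13529
C(20) = 1 + C(19) + C(18) = 1 + 13529 + 8361 = 21891
C(21) = 1 + C(20) + C(19) = 1 + 21891 + 13529 = 35421
C(22) = 1 + C(21) + C(20) = 1 + 35421 + 21891 = 57313
C(23) = 1 + C(22) + C(21) = 1 + 57313 + 35421 = 92735
C(24) = 1 + C(23) + C(22) = 1 + 92735 + 57313 = 150049
C(25) = 1 + C(24) + C(23) = 1 + 150049 + 92735 = 242785
C(26) = 1 + C(25) + C(24) = 1 + 242785 + 150049 = 392835

392835


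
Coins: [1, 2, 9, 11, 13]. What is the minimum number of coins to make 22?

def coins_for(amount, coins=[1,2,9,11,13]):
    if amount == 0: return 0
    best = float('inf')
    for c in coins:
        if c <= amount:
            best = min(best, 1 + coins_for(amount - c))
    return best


Building up with DP:
coins_for(0) = 0
coins_for(1) = min(1+coins_for(0)=1+0=1) = 1
coins_for(2) = min(1+coins_for(1)=1+1=2, 1+coins_for(0)=1+0=1) = 1
coins_for(3) = min(1+coins_for(2)=1+1=2, 1+coins_for(1)=1+1=2) = 2
coins_for(4) = min(1+coins_for(3)=1+2=3, 1+coins_for(2)=1+1=2) = 2
coins_for(5) = min(1+coins_for(4)=1+2=3, 1+coins_for(3)=1+2=3) = 3
coins_for(6) = min(1+coins_for(5)=1+3=4, 1+coins_for(4)=1+2=3) = 3
coins_for(7) = min(1+coins_for(6)=1+3=4, 1+coins_for(5)=1+3=4) = 4
coins_for(8) = min(1+coins_for(7)=1+4=5, 1+coins_for(6)=1+3=4) = 4
coins_for(9) = min(1+coins_for(8)=1+4=5, 1+coins_for(7)=1+4=5, 1+coins_for(0)=1+0=1) = 1
coins_for(10) = min(1+coins_for(9)=1+1=2, 1+coins_for(8)=1+4=5, 1+coins_for(1)=1+1=2) = 2
coins_for(11) = min(1+coins_for(10)=1+2=3, 1+coins_for(9)=1+1=2, 1+coins_for(2)=1+1=2, 1+coins_for(0)=1+0=1) = 1
coins_for(12) = min(1+coins_for(11)=1+1=2, 1+coins_for(10)=1+2=3, 1+coins_for(3)=1+2=3, 1+coins_for(1)=1+1=2) = 2
coins_for(13) = min(1+coins_for(12)=1+2=3, 1+coins_for(11)=1+1=2, 1+coins_for(4)=1+2=3, 1+coins_for(2)=1+1=2, 1+coins_for(0)=1+0=1) = 1
coins_for(14) = min(1+coins_for(13)=1+1=2, 1+coins_for(12)=1+2=3, 1+coins_for(5)=1+3=4, 1+coins_for(3)=1+2=3, 1+coins_for(1)=1+1=2) = 2
coins_for(15) = min(1+coins_for(14)=1+2=3, 1+coins_for(13)=1+1=2, 1+coins_for(6)=1+3=4, 1+coins_for(4)=1+2=3, 1+coins_for(2)=1+1=2) = 2
coins_for(16) = min(1+coins_for(15)=1+2=3, 1+coins_for(14)=1+2=3, 1+coins_for(7)=1+4=5, 1+coins_for(5)=1+3=4, 1+coins_for(3)=1+2=3) = 3
coins_for(17) = min(1+coins_for(16)=1+3=4, 1+coins_for(15)=1+2=3, 1+coins_for(8)=1+4=5, 1+coins_for(6)=1+3=4, 1+coins_for(4)=1+2=3) = 3
coins_for(18) = min(1+coins_for(17)=1+3=4, 1+coins_for(16)=1+3=4, 1+coins_for(9)=1+1=2, 1+coins_for(7)=1+4=5, 1+coins_for(5)=1+3=4) = 2
coins_for(19) = min(1+coins_for(18)=1+2=3, 1+coins_for(17)=1+3=4, 1+coins_for(10)=1+2=3, 1+coins_for(8)=1+4=5, 1+coins_for(6)=1+3=4) = 3
coins_for(20) = min(1+coins_for(19)=1+3=4, 1+coins_for(18)=1+2=3, 1+coins_for(11)=1+1=2, 1+coins_for(9)=1+1=2, 1+coins_for(7)=1+4=5) = 2
coins_for(21) = min(1+coins_for(20)=1+2=3, 1+coins_for(19)=1+3=4, 1+coins_for(12)=1+2=3, 1+coins_for(10)=1+2=3, 1+coins_for(8)=1+4=5) = 3
coins_for(22) = min(1+coins_for(21)=1+3=4, 1+coins_for(20)=1+2=3, 1+coins_for(13)=1+1=2, 1+coins_for(11)=1+1=2, 1+coins_for(9)=1+1=2) = 2

2


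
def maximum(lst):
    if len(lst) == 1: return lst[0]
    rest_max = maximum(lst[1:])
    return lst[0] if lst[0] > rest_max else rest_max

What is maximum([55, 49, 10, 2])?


maximum([55, 49, 10, 2]): compare 55 with maximum([49, 10, 2])
maximum([49, 10, 2]): compare 49 with maximum([10, 2])
maximum([10, 2]): compare 10 with maximum([2])
maximum([2]) = 2  (base case)
Compare 10 with 2 -> 10
Compare 49 with 10 -> 49
Compare 55 with 49 -> 55

55


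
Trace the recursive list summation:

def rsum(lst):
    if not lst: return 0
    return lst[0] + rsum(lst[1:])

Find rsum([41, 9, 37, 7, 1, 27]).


rsum([41, 9, 37, 7, 1, 27]) = 41 + rsum([9, 37, 7, 1, 27])
rsum([9, 37, 7, 1, 27]) = 9 + rsum([37, 7, 1, 27])
rsum([37, 7, 1, 27]) = 37 + rsum([7, 1, 27])
rsum([7, 1, 27]) = 7 + rsum([1, 27])
rsum([1, 27]) = 1 + rsum([27])
rsum([27]) = 27 + rsum([])
rsum([]) = 0  (base case)
Total: 41 + 9 + 37 + 7 + 1 + 27 + 0 = 122

122


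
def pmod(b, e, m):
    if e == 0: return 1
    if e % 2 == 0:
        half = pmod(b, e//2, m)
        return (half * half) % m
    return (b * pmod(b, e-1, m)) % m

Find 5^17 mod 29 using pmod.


pmod(5, 17, 29): e is odd, compute pmod(5, 16, 29)
  pmod(5, 16, 29): e is even, compute pmod(5, 8, 29)
    pmod(5, 8, 29): e is even, compute pmod(5, 4, 29)
      pmod(5, 4, 29): e is even, compute pmod(5, 2, 29)
        pmod(5, 2, 29): e is even, compute pmod(5, 1, 29)
          pmod(5, 1, 29): e is odd, compute pmod(5, 0, 29)
          pmod(5, 0, 29) = 1
          (5 * 1) % 29 = 5
        half=5, (5*5) % 29 = 25
      half=25, (25*25) % 29 = 16
    half=16, (16*16) % 29 = 24
  half=24, (24*24) % 29 = 25
(5 * 25) % 29 = 9

9


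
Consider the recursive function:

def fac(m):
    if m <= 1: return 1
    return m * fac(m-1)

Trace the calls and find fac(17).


fac(17)
= 17 * fac(16)
= 17 * 16 * fac(15)
= 17 * 16 * 15 * fac(14)
= 17 * 16 * 15 * 14 * fac(13)
= 17 * 16 * 15 * 14 * 13 * fac(12)
= 17 * 16 * 15 * 14 * 13 * 12 * fac(11)
= 17 * 16 * 15 * 14 * 13 * 12 * 11 * fac(10)
= 17 * 16 * 15 * 14 * 13 * 12 * 11 * 10 * fac(9)
= 17 * 16 * 15 * 14 * 13 * 12 * 11 * 10 * 9 * fac(8)
= 17 * 16 * 15 * 14 * 13 * 12 * 11 * 10 * 9 * 8 * fac(7)
= 17 * 16 * 15 * 14 * 13 * 12 * 11 * 10 * 9 * 8 * 7 * fac(6)
= 17 * 16 * 15 * 14 * 13 * 12 * 11 * 10 * 9 * 8 * 7 * 6 * fac(5)
= 17 * 16 * 15 * 14 * 13 * 12 * 11 * 10 * 9 * 8 * 7 * 6 * 5 * fac(4)
= 17 * 16 * 15 * 14 * 13 * 12 * 11 * 10 * 9 * 8 * 7 * 6 * 5 * 4 * fac(3)
= 17 * 16 * 15 * 14 * 13 * 12 * 11 * 10 * 9 * 8 * 7 * 6 * 5 * 4 * 3 * fac(2)
= 17 * 16 * 15 * 14 * 13 * 12 * 11 * 10 * 9 * 8 * 7 * 6 * 5 * 4 * 3 * 2 * fac(1)
= 17 * 16 * 15 * 14 * 13 * 12 * 11 * 10 * 9 * 8 * 7 * 6 * 5 * 4 * 3 * 2 * 1
= 355687428096000

355687428096000


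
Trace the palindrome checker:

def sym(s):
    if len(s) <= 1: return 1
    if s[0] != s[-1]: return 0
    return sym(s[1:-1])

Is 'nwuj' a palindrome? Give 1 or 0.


sym('nwuj'): s[0]='n' != s[-1]='j' -> return 0
Result: 0 (not a palindrome)

0


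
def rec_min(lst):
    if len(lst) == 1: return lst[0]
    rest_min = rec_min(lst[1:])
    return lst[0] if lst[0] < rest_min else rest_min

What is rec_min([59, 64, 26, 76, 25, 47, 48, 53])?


rec_min([59, 64, 26, 76, 25, 47, 48, 53]): compare 59 with rec_min([64, 26, 76, 25, 47, 48, 53])
rec_min([64, 26, 76, 25, 47, 48, 53]): compare 64 with rec_min([26, 76, 25, 47, 48, 53])
rec_min([26, 76, 25, 47, 48, 53]): compare 26 with rec_min([76, 25, 47, 48, 53])
rec_min([76, 25, 47, 48, 53]): compare 76 with rec_min([25, 47, 48, 53])
rec_min([25, 47, 48, 53]): compare 25 with rec_min([47, 48, 53])
rec_min([47, 48, 53]): compare 47 with rec_min([48, 53])
rec_min([48, 53]): compare 48 with rec_min([53])
rec_min([53]) = 53  (base case)
Compare 48 with 53 -> 48
Compare 47 with 48 -> 47
Compare 25 with 47 -> 25
Compare 76 with 25 -> 25
Compare 26 with 25 -> 25
Compare 64 with 25 -> 25
Compare 59 with 25 -> 25

25


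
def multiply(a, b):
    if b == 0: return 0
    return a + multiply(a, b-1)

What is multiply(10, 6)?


multiply(10, 6) = 10 + multiply(10, 5)
multiply(10, 5) = 10 + multiply(10, 4)
multiply(10, 4) = 10 + multiply(10, 3)
multiply(10, 3) = 10 + multiply(10, 2)
multiply(10, 2) = 10 + multiply(10, 1)
multiply(10, 1) = 10 + multiply(10, 0)
multiply(10, 0) = 0  (base case)
Total: 10 + 10 + 10 + 10 + 10 + 10 + 0 = 60

60


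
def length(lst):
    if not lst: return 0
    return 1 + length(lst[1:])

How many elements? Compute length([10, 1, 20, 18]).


length([10, 1, 20, 18]) = 1 + length([1, 20, 18])
length([1, 20, 18]) = 1 + length([20, 18])
length([20, 18]) = 1 + length([18])
length([18]) = 1 + length([])
length([]) = 0  (base case)
Unwinding: 1 + 1 + 1 + 1 + 0 = 4

4


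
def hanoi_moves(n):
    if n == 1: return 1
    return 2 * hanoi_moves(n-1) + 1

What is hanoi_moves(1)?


hanoi_moves(1) = 1  (base case)

1


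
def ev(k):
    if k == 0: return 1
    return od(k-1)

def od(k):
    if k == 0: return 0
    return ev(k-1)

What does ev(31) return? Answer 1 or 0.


ev(31) = od(30)
od(30) = ev(29)
ev(29) = od(28)
od(28) = ev(27)
ev(27) = od(26)
od(26) = ev(25)
ev(25) = od(24)
od(24) = ev(23)
ev(23) = od(22)
od(22) = ev(21)
ev(21) = od(20)
od(20) = ev(19)
ev(19) = od(18)
od(18) = ev(17)
ev(17) = od(16)
od(16) = ev(15)
ev(15) = od(14)
od(14) = ev(13)
ev(13) = od(12)
od(12) = ev(11)
ev(11) = od(10)
od(10) = ev(9)
ev(9) = od(8)
od(8) = ev(7)
ev(7) = od(6)
od(6) = ev(5)
ev(5) = od(4)
od(4) = ev(3)
ev(3) = od(2)
od(2) = ev(1)
ev(1) = od(0)
od(0) = 0  (base case)
Result: 0

0


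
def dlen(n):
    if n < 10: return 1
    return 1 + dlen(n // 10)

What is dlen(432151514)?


dlen(432151514) = 1 + dlen(43215151)
dlen(43215151) = 1 + dlen(4321515)
dlen(4321515) = 1 + dlen(432151)
dlen(432151) = 1 + dlen(43215)
dlen(43215) = 1 + dlen(4321)
dlen(4321) = 1 + dlen(432)
dlen(432) = 1 + dlen(43)
dlen(43) = 1 + dlen(4)
dlen(4) = 1  (base case: 4 < 10)
Unwinding: 1 + 1 + 1 + 1 + 1 + 1 + 1 + 1 + 1 = 9

9


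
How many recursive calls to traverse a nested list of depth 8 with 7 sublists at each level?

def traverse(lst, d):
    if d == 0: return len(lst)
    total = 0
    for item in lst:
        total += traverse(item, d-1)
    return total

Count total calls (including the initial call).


At depth 0 (root): 1 call
At depth 1: each of 1 parents calls traverse on 7 children = 7 calls
At depth 2: each of 7 parents calls traverse on 7 children = 49 calls
At depth 3: each of 49 parents calls traverse on 7 children = 343 calls
At depth 4: each of 343 parents calls traverse on 7 children = 2401 calls
At depth 5: each of 2401 parents calls traverse on 7 children = 16807 calls
At depth 6: each of 16807 parents calls traverse on 7 children = 117649 calls
At depth 7: each of 117649 parents calls traverse on 7 children = 823543 calls
At depth 8: each of 823543 parents calls traverse on 7 children = 5764801 calls
Total: 1 + 7 + 49 + 343 + 2401 + 16807 + 117649 + 823543 + 5764801 = 6725601

6725601


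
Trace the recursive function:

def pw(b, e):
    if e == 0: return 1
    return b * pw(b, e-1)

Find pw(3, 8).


pw(3, 8)
= 3 * pw(3, 7)
= 3 * 3 * pw(3, 6)
= 3 * 3 * 3 * pw(3, 5)
= 3 * 3 * 3 * 3 * pw(3, 4)
= 3 * 3 * 3 * 3 * 3 * pw(3, 3)
= 3 * 3 * 3 * 3 * 3 * 3 * pw(3, 2)
= 3 * 3 * 3 * 3 * 3 * 3 * 3 * pw(3, 1)
= 3 * 3 * 3 * 3 * 3 * 3 * 3 * 3 * pw(3, 0)
= 3 * 3 * 3 * 3 * 3 * 3 * 3 * 3 * 1
= 6561

6561


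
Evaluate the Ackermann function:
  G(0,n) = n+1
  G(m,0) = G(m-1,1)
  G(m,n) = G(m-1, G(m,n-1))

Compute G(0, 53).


G(0, 53) = 54
Result: G(0, 53) = 54

54


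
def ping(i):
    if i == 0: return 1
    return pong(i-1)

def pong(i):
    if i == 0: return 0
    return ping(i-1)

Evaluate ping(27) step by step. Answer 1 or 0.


ping(27) = pong(26)
pong(26) = ping(25)
ping(25) = pong(24)
pong(24) = ping(23)
ping(23) = pong(22)
pong(22) = ping(21)
ping(21) = pong(20)
pong(20) = ping(19)
ping(19) = pong(18)
pong(18) = ping(17)
ping(17) = pong(16)
pong(16) = ping(15)
ping(15) = pong(14)
pong(14) = ping(13)
ping(13) = pong(12)
pong(12) = ping(11)
ping(11) = pong(10)
pong(10) = ping(9)
ping(9) = pong(8)
pong(8) = ping(7)
ping(7) = pong(6)
pong(6) = ping(5)
ping(5) = pong(4)
pong(4) = ping(3)
ping(3) = pong(2)
pong(2) = ping(1)
ping(1) = pong(0)
pong(0) = 0  (base case)
Result: 0

0


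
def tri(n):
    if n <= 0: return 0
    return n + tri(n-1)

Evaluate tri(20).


tri(20)
= 20 + 19 + 18 + 17 + 16 + 15 + 14 + 13 + 12 + 11 + 10 + 9 + 8 + 7 + 6 + 5 + 4 + 3 + 2 + 1 + tri(0)
= 20 + 19 + 18 + 17 + 16 + 15 + 14 + 13 + 12 + 11 + 10 + 9 + 8 + 7 + 6 + 5 + 4 + 3 + 2 + 1 + 0
= 210

210


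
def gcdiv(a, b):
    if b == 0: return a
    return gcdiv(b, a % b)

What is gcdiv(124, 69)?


gcdiv(124, 69) = gcdiv(69, 55)
gcdiv(69, 55) = gcdiv(55, 14)
gcdiv(55, 14) = gcdiv(14, 13)
gcdiv(14, 13) = gcdiv(13, 1)
gcdiv(13, 1) = gcdiv(1, 0)
gcdiv(1, 0) = 1  (base case)

1


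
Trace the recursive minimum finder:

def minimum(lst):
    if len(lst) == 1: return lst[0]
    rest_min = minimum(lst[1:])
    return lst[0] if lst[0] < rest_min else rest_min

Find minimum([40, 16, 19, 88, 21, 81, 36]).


minimum([40, 16, 19, 88, 21, 81, 36]): compare 40 with minimum([16, 19, 88, 21, 81, 36])
minimum([16, 19, 88, 21, 81, 36]): compare 16 with minimum([19, 88, 21, 81, 36])
minimum([19, 88, 21, 81, 36]): compare 19 with minimum([88, 21, 81, 36])
minimum([88, 21, 81, 36]): compare 88 with minimum([21, 81, 36])
minimum([21, 81, 36]): compare 21 with minimum([81, 36])
minimum([81, 36]): compare 81 with minimum([36])
minimum([36]) = 36  (base case)
Compare 81 with 36 -> 36
Compare 21 with 36 -> 21
Compare 88 with 21 -> 21
Compare 19 with 21 -> 19
Compare 16 with 19 -> 16
Compare 40 with 16 -> 16

16


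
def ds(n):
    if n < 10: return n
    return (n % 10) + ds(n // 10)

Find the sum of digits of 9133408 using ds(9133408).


ds(9133408) = 8 + ds(913340)
ds(913340) = 0 + ds(91334)
ds(91334) = 4 + ds(9133)
ds(9133) = 3 + ds(913)
ds(913) = 3 + ds(91)
ds(91) = 1 + ds(9)
ds(9) = 9  (base case)
Total: 8 + 0 + 4 + 3 + 3 + 1 + 9 = 28

28


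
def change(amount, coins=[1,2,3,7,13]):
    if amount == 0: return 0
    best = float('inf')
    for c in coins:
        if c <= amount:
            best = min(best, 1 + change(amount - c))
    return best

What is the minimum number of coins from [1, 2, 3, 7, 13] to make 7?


Building up with DP:
change(0) = 0
change(1) = min(1+change(0)=1+0=1) = 1
change(2) = min(1+change(1)=1+1=2, 1+change(0)=1+0=1) = 1
change(3) = min(1+change(2)=1+1=2, 1+change(1)=1+1=2, 1+change(0)=1+0=1) = 1
change(4) = min(1+change(3)=1+1=2, 1+change(2)=1+1=2, 1+change(1)=1+1=2) = 2
change(5) = min(1+change(4)=1+2=3, 1+change(3)=1+1=2, 1+change(2)=1+1=2) = 2
change(6) = min(1+change(5)=1+2=3, 1+change(4)=1+2=3, 1+change(3)=1+1=2) = 2
change(7) = min(1+change(6)=1+2=3, 1+change(5)=1+2=3, 1+change(4)=1+2=3, 1+change(0)=1+0=1) = 1

1


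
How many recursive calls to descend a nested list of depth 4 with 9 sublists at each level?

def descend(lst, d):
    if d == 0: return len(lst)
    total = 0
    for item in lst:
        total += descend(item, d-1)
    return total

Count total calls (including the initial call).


At depth 0 (root): 1 call
At depth 1: each of 1 parents calls descend on 9 children = 9 calls
At depth 2: each of 9 parents calls descend on 9 children = 81 calls
At depth 3: each of 81 parents calls descend on 9 children = 729 calls
At depth 4: each of 729 parents calls descend on 9 children = 6561 calls
Total: 1 + 9 + 81 + 729 + 6561 = 7381

7381


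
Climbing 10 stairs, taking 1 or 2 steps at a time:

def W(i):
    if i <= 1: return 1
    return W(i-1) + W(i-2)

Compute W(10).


Building up from base cases:
W(0) = 1
W(1) = 1
W(2) = W(1) + W(0) = 1 + 1 = 2
W(3) = W(2) + W(1) = 2 + 1 = 3
W(4) = W(3) + W(2) = 3 + 2 = 5
W(5) = W(4) + W(3) = 5 + 3 = 8
W(6) = W(5) + W(4) = 8 + 5 = 13
W(7) = W(6) + W(5) = 13 + 8 = 21
W(8) = W(7) + W(6) = 21 + 13 = 34
W(9) = W(8) + W(7) = 34 + 21 = 55
W(10) = W(9) + W(8) = 55 + 34 = 89

89


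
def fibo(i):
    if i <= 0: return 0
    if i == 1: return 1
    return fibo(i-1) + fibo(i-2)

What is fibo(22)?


Computing fibo(22) bottom-up:
fibo(0) = 0
fibo(1) = 1
fibo(2) = fibo(1) + fibo(0) = 1 + 0 = 1
fibo(3) = fibo(2) + fibo(1) = 1 + 1 = 2
fibo(4) = fibo(3) + fibo(2) = 2 + 1 = 3
fibo(5) = fibo(4) + fibo(3) = 3 + 2 = 5
fibo(6) = fibo(5) + fibo(4) = 5 + 3 = 8
fibo(7) = fibo(6) + fibo(5) = 8 + 5 = 13
fibo(8) = fibo(7) + fibo(6) = 13 + 8 = 21
fibo(9) = fibo(8) + fibo(7) = 21 + 13 = 34
fibo(10) = fibo(9) + fibo(8) = 34 + 21 = 55
fibo(11) = fibo(10) + fibo(9) = 55 + 34 = 89
fibo(12) = fibo(11) + fibo(10) = 89 + 55 = 144
fibo(13) = fibo(12) + fibo(11) = 144 + 89 = 233
fibo(14) = fibo(13) + fibo(12) = 233 + 144 = 377
fibo(15) = fibo(14) + fibo(13) = 377 + 233 = 610
fibo(16) = fibo(15) + fibo(14) = 610 + 377 = 987
fibo(17) = fibo(16) + fibo(15) = 987 + 610 = 1597
fibo(18) = fibo(17) + fibo(16) = 1597 + 987 = 2584
fibo(19) = fibo(18) + fibo(17) = 2584 + 1597 = 4181
fibo(20) = fibo(19) + fibo(18) = 4181 + 2584 = 6765
fibo(21) = fibo(20) + fibo(19) = 6765 + 4181 = 10946
fibo(22) = fibo(21) + fibo(20) = 10946 + 6765 = 17711

17711


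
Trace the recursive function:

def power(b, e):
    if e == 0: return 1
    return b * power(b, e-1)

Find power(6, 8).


power(6, 8)
= 6 * power(6, 7)
= 6 * 6 * power(6, 6)
= 6 * 6 * 6 * power(6, 5)
= 6 * 6 * 6 * 6 * power(6, 4)
= 6 * 6 * 6 * 6 * 6 * power(6, 3)
= 6 * 6 * 6 * 6 * 6 * 6 * power(6, 2)
= 6 * 6 * 6 * 6 * 6 * 6 * 6 * power(6, 1)
= 6 * 6 * 6 * 6 * 6 * 6 * 6 * 6 * power(6, 0)
= 6 * 6 * 6 * 6 * 6 * 6 * 6 * 6 * 1
= 1679616

1679616


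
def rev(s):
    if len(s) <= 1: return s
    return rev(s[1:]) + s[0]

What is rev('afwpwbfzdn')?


rev('afwpwbfzdn') = rev('fwpwbfzdn') + 'a'
rev('fwpwbfzdn') = rev('wpwbfzdn') + 'f'
rev('wpwbfzdn') = rev('pwbfzdn') + 'w'
rev('pwbfzdn') = rev('wbfzdn') + 'p'
rev('wbfzdn') = rev('bfzdn') + 'w'
rev('bfzdn') = rev('fzdn') + 'b'
rev('fzdn') = rev('zdn') + 'f'
rev('zdn') = rev('dn') + 'z'
rev('dn') = rev('n') + 'd'
rev('n') = 'n'  (base case)
Concatenating: 'n' + 'd' + 'z' + 'f' + 'b' + 'w' + 'p' + 'w' + 'f' + 'a' = 'ndzfbwpwfa'

ndzfbwpwfa


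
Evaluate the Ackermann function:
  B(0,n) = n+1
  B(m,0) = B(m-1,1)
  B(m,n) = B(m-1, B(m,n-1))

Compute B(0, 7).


B(0, 7) = 8
Result: B(0, 7) = 8

8


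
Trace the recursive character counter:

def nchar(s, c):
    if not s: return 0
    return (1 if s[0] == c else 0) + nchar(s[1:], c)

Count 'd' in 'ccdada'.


s[0]='c' != 'd' -> 0
s[0]='c' != 'd' -> 0
s[0]='d' == 'd' -> 1
s[0]='a' != 'd' -> 0
s[0]='d' == 'd' -> 1
s[0]='a' != 'd' -> 0
Sum: 0 + 0 + 1 + 0 + 1 + 0 = 2

2


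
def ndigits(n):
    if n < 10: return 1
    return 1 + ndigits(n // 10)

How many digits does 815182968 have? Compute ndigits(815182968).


ndigits(815182968) = 1 + ndigits(81518296)
ndigits(81518296) = 1 + ndigits(8151829)
ndigits(8151829) = 1 + ndigits(815182)
ndigits(815182) = 1 + ndigits(81518)
ndigits(81518) = 1 + ndigits(8151)
ndigits(8151) = 1 + ndigits(815)
ndigits(815) = 1 + ndigits(81)
ndigits(81) = 1 + ndigits(8)
ndigits(8) = 1  (base case: 8 < 10)
Unwinding: 1 + 1 + 1 + 1 + 1 + 1 + 1 + 1 + 1 = 9

9


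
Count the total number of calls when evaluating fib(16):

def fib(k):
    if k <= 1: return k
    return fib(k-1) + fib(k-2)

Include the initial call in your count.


Let C(n) = total calls for fib(n)
C(0) = 1, C(1) = 1
C(2) = 1 + C(1) + C(0) = 1 + 1 + 1 = 3
C(3) = 1 + C(2) + C(1) = 1 + 3 + 1 = 5
C(4) = 1 + C(3) + C(2) = 1 + 5 + 3 = 9
C(5) = 1 + C(4) + C(3) = 1 + 9 + 5 = 15
C(6) = 1 + C(5) + C(4) = 1 + 15 + 9 = 25
C(7) = 1 + C(6) + C(5) = 1 + 25 + 15 = 41
C(8) = 1 + C(7) + C(6) = 1 + 41 + 25 = 67
C(9) = 1 + C(8) + C(7) = 1 + 67 + 41 = 109
C(10) = 1 + C(9) + C(8) = 1 + 109 + 67 = 177
C(11) = 1 + C(10) + C(9) = 1 + 177 + 109 = 287
C(12) = 1 + C(11) + C(10) = 1 + 287 + 177 = 465
C(13) = 1 + C(12) + C(11) = 1 + 465 + 287 = 753
C(14) = 1 + C(13) + C(12) = 1 + 753 + 465 = 1219
C(15) = 1 + C(14) + C(13) = 1 + 1219 + 753 = 1973
C(16) = 1 + C(15) + C(14) = 1 + 1973 + 1219 = 3193

3193


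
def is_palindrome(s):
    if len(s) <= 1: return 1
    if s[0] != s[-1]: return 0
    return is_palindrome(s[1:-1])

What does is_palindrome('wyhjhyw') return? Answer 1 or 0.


is_palindrome('wyhjhyw'): s[0]='w' == s[-1]='w' -> check is_palindrome('yhjhy')
is_palindrome('yhjhy'): s[0]='y' == s[-1]='y' -> check is_palindrome('hjh')
is_palindrome('hjh'): s[0]='h' == s[-1]='h' -> check is_palindrome('j')
is_palindrome('j'): len <= 1 -> return 1  (base case)
Result: 1 (palindrome)

1


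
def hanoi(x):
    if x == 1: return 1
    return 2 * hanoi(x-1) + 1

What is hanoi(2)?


hanoi(2) = 2 * hanoi(1) + 1
hanoi(1) = 1  (base case)
hanoi(2) = 2 * 1 + 1 = 3

3


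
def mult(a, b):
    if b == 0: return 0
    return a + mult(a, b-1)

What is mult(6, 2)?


mult(6, 2) = 6 + mult(6, 1)
mult(6, 1) = 6 + mult(6, 0)
mult(6, 0) = 0  (base case)
Total: 6 + 6 + 0 = 12

12


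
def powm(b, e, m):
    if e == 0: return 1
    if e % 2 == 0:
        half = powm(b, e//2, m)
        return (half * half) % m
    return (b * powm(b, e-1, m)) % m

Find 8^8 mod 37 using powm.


powm(8, 8, 37): e is even, compute powm(8, 4, 37)
  powm(8, 4, 37): e is even, compute powm(8, 2, 37)
    powm(8, 2, 37): e is even, compute powm(8, 1, 37)
      powm(8, 1, 37): e is odd, compute powm(8, 0, 37)
        powm(8, 0, 37) = 1
      (8 * 1) % 37 = 8
    half=8, (8*8) % 37 = 27
  half=27, (27*27) % 37 = 26
half=26, (26*26) % 37 = 10

10


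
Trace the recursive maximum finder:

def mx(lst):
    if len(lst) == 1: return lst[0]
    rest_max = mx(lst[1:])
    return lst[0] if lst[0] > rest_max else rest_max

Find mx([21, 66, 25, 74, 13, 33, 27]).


mx([21, 66, 25, 74, 13, 33, 27]): compare 21 with mx([66, 25, 74, 13, 33, 27])
mx([66, 25, 74, 13, 33, 27]): compare 66 with mx([25, 74, 13, 33, 27])
mx([25, 74, 13, 33, 27]): compare 25 with mx([74, 13, 33, 27])
mx([74, 13, 33, 27]): compare 74 with mx([13, 33, 27])
mx([13, 33, 27]): compare 13 with mx([33, 27])
mx([33, 27]): compare 33 with mx([27])
mx([27]) = 27  (base case)
Compare 33 with 27 -> 33
Compare 13 with 33 -> 33
Compare 74 with 33 -> 74
Compare 25 with 74 -> 74
Compare 66 with 74 -> 74
Compare 21 with 74 -> 74

74


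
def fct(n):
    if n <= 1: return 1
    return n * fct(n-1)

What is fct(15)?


fct(15)
= 15 * fct(14)
= 15 * 14 * fct(13)
= 15 * 14 * 13 * fct(12)
= 15 * 14 * 13 * 12 * fct(11)
= 15 * 14 * 13 * 12 * 11 * fct(10)
= 15 * 14 * 13 * 12 * 11 * 10 * fct(9)
= 15 * 14 * 13 * 12 * 11 * 10 * 9 * fct(8)
= 15 * 14 * 13 * 12 * 11 * 10 * 9 * 8 * fct(7)
= 15 * 14 * 13 * 12 * 11 * 10 * 9 * 8 * 7 * fct(6)
= 15 * 14 * 13 * 12 * 11 * 10 * 9 * 8 * 7 * 6 * fct(5)
= 15 * 14 * 13 * 12 * 11 * 10 * 9 * 8 * 7 * 6 * 5 * fct(4)
= 15 * 14 * 13 * 12 * 11 * 10 * 9 * 8 * 7 * 6 * 5 * 4 * fct(3)
= 15 * 14 * 13 * 12 * 11 * 10 * 9 * 8 * 7 * 6 * 5 * 4 * 3 * fct(2)
= 15 * 14 * 13 * 12 * 11 * 10 * 9 * 8 * 7 * 6 * 5 * 4 * 3 * 2 * fct(1)
= 15 * 14 * 13 * 12 * 11 * 10 * 9 * 8 * 7 * 6 * 5 * 4 * 3 * 2 * 1
= 1307674368000

1307674368000


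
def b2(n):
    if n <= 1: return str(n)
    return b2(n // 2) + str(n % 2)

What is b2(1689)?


b2(1689) = b2(844) + '1'
b2(844) = b2(422) + '0'
b2(422) = b2(211) + '0'
b2(211) = b2(105) + '1'
b2(105) = b2(52) + '1'
b2(52) = b2(26) + '0'
b2(26) = b2(13) + '0'
b2(13) = b2(6) + '1'
b2(6) = b2(3) + '0'
b2(3) = b2(1) + '1'
b2(1) = '1'  (base case)
Concatenating: '1' + '1' + '0' + '1' + '0' + '0' + '1' + '1' + '0' + '0' + '1' = '11010011001'

11010011001


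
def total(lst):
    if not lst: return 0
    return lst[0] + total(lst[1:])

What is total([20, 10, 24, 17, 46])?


total([20, 10, 24, 17, 46]) = 20 + total([10, 24, 17, 46])
total([10, 24, 17, 46]) = 10 + total([24, 17, 46])
total([24, 17, 46]) = 24 + total([17, 46])
total([17, 46]) = 17 + total([46])
total([46]) = 46 + total([])
total([]) = 0  (base case)
Total: 20 + 10 + 24 + 17 + 46 + 0 = 117

117


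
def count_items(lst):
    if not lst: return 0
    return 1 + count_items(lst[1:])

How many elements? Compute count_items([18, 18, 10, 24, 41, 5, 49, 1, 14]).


count_items([18, 18, 10, 24, 41, 5, 49, 1, 14]) = 1 + count_items([18, 10, 24, 41, 5, 49, 1, 14])
count_items([18, 10, 24, 41, 5, 49, 1, 14]) = 1 + count_items([10, 24, 41, 5, 49, 1, 14])
count_items([10, 24, 41, 5, 49, 1, 14]) = 1 + count_items([24, 41, 5, 49, 1, 14])
count_items([24, 41, 5, 49, 1, 14]) = 1 + count_items([41, 5, 49, 1, 14])
count_items([41, 5, 49, 1, 14]) = 1 + count_items([5, 49, 1, 14])
count_items([5, 49, 1, 14]) = 1 + count_items([49, 1, 14])
count_items([49, 1, 14]) = 1 + count_items([1, 14])
count_items([1, 14]) = 1 + count_items([14])
count_items([14]) = 1 + count_items([])
count_items([]) = 0  (base case)
Unwinding: 1 + 1 + 1 + 1 + 1 + 1 + 1 + 1 + 1 + 0 = 9

9


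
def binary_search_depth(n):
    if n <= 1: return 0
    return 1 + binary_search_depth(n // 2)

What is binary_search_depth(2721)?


2721 / 2 = 1360
1360 / 2 = 680
680 / 2 = 340
340 / 2 = 170
170 / 2 = 85
85 / 2 = 42
42 / 2 = 21
21 / 2 = 10
10 / 2 = 5
5 / 2 = 2
2 / 2 = 1
Reached 1 after 11 halvings

11


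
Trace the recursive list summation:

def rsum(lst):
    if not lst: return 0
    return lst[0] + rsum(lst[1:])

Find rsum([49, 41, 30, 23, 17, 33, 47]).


rsum([49, 41, 30, 23, 17, 33, 47]) = 49 + rsum([41, 30, 23, 17, 33, 47])
rsum([41, 30, 23, 17, 33, 47]) = 41 + rsum([30, 23, 17, 33, 47])
rsum([30, 23, 17, 33, 47]) = 30 + rsum([23, 17, 33, 47])
rsum([23, 17, 33, 47]) = 23 + rsum([17, 33, 47])
rsum([17, 33, 47]) = 17 + rsum([33, 47])
rsum([33, 47]) = 33 + rsum([47])
rsum([47]) = 47 + rsum([])
rsum([]) = 0  (base case)
Total: 49 + 41 + 30 + 23 + 17 + 33 + 47 + 0 = 240

240


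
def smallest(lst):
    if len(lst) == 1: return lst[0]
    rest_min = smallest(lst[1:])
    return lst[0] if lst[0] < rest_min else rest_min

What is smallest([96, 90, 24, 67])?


smallest([96, 90, 24, 67]): compare 96 with smallest([90, 24, 67])
smallest([90, 24, 67]): compare 90 with smallest([24, 67])
smallest([24, 67]): compare 24 with smallest([67])
smallest([67]) = 67  (base case)
Compare 24 with 67 -> 24
Compare 90 with 24 -> 24
Compare 96 with 24 -> 24

24


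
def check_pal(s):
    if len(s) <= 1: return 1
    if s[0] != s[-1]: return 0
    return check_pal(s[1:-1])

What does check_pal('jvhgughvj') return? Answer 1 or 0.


check_pal('jvhgughvj'): s[0]='j' == s[-1]='j' -> check check_pal('vhgughv')
check_pal('vhgughv'): s[0]='v' == s[-1]='v' -> check check_pal('hgugh')
check_pal('hgugh'): s[0]='h' == s[-1]='h' -> check check_pal('gug')
check_pal('gug'): s[0]='g' == s[-1]='g' -> check check_pal('u')
check_pal('u'): len <= 1 -> return 1  (base case)
Result: 1 (palindrome)

1


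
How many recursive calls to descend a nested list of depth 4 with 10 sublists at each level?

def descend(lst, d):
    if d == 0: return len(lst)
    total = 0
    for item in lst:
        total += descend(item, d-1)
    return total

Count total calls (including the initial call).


At depth 0 (root): 1 call
At depth 1: each of 1 parents calls descend on 10 children = 10 calls
At depth 2: each of 10 parents calls descend on 10 children = 100 calls
At depth 3: each of 100 parents calls descend on 10 children = 1000 calls
At depth 4: each of 1000 parents calls descend on 10 children = 10000 calls
Total: 1 + 10 + 100 + 1000 + 10000 = 11111

11111


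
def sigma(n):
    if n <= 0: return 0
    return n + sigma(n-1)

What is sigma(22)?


sigma(22)
= 22 + 21 + 20 + 19 + 18 + 17 + 16 + 15 + 14 + 13 + 12 + 11 + 10 + 9 + 8 + 7 + 6 + 5 + 4 + 3 + 2 + 1 + sigma(0)
= 22 + 21 + 20 + 19 + 18 + 17 + 16 + 15 + 14 + 13 + 12 + 11 + 10 + 9 + 8 + 7 + 6 + 5 + 4 + 3 + 2 + 1 + 0
= 253

253


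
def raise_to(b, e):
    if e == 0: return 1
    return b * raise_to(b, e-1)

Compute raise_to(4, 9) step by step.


raise_to(4, 9)
= 4 * raise_to(4, 8)
= 4 * 4 * raise_to(4, 7)
= 4 * 4 * 4 * raise_to(4, 6)
= 4 * 4 * 4 * 4 * raise_to(4, 5)
= 4 * 4 * 4 * 4 * 4 * raise_to(4, 4)
= 4 * 4 * 4 * 4 * 4 * 4 * raise_to(4, 3)
= 4 * 4 * 4 * 4 * 4 * 4 * 4 * raise_to(4, 2)
= 4 * 4 * 4 * 4 * 4 * 4 * 4 * 4 * raise_to(4, 1)
= 4 * 4 * 4 * 4 * 4 * 4 * 4 * 4 * 4 * raise_to(4, 0)
= 4 * 4 * 4 * 4 * 4 * 4 * 4 * 4 * 4 * 1
= 262144

262144


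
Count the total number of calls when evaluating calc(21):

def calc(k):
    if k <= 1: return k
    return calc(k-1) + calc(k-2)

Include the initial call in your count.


Let C(n) = total calls for calc(n)
C(0) = 1, C(1) = 1
C(2) = 1 + C(1) + C(0) = 1 + 1 + 1 = 3
C(3) = 1 + C(2) + C(1) = 1 + 3 + 1 = 5
C(4) = 1 + C(3) + C(2) = 1 + 5 + 3 = 9
C(5) = 1 + C(4) + C(3) = 1 + 9 + 5 = 15
C(6) = 1 + C(5) + C(4) = 1 + 15 + 9 = 25
C(7) = 1 + C(6) + C(5) = 1 + 25 + 15 = 41
C(8) = 1 + C(7) + C(6) = 1 + 41 + 25 = 67
C(9) = 1 + C(8) + C(7) = 1 + 67 + 41 = 109
C(10) = 1 + C(9) + C(8) = 1 + 109 + 67 = 177
C(11) = 1 + C(10) + C(9) = 1 + 177 + 109 = 287
C(12) = 1 + C(11) + C(10) = 1 + 287 + 177 = 465
C(13) = 1 + C(12) + C(11) = 1 + 465 + 287 = 753
C(14) = 1 + C(13) + C(12) = 1 + 753 + 465 = 1219
C(15) = 1 + C(14) + C(13) = 1 + 1219 + 753 = 1973
C(16) = 1 + C(15) + C(14) = 1 + 1973 + 1219 = 3193
C(17) = 1 + C(16) + C(15) = 1 + 3193 + 1973 = 5167
C(18) = 1 + C(17) + C(16) = 1 + 5167 + 3193 = 8361
C(19) = 1 + C(18) + C(17) = 1 + 8361 + 5167 = 13529
C(20) = 1 + C(19) + C(18) = 1 + 13529 + 8361 = 21891
C(21) = 1 + C(20) + C(19) = 1 + 21891 + 13529 = 35421

35421


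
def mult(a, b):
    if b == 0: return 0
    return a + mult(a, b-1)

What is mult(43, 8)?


mult(43, 8) = 43 + mult(43, 7)
mult(43, 7) = 43 + mult(43, 6)
mult(43, 6) = 43 + mult(43, 5)
mult(43, 5) = 43 + mult(43, 4)
mult(43, 4) = 43 + mult(43, 3)
mult(43, 3) = 43 + mult(43, 2)
mult(43, 2) = 43 + mult(43, 1)
mult(43, 1) = 43 + mult(43, 0)
mult(43, 0) = 0  (base case)
Total: 43 + 43 + 43 + 43 + 43 + 43 + 43 + 43 + 0 = 344

344


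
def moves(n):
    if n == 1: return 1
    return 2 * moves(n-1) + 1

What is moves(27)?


moves(27) = 2 * moves(26) + 1
moves(26) = 2 * moves(25) + 1
moves(25) = 2 * moves(24) + 1
moves(24) = 2 * moves(23) + 1
moves(23) = 2 * moves(22) + 1
moves(22) = 2 * moves(21) + 1
moves(21) = 2 * moves(20) + 1
moves(20) = 2 * moves(19) + 1
moves(19) = 2 * moves(18) + 1
moves(18) = 2 * moves(17) + 1
moves(17) = 2 * moves(16) + 1
moves(16) = 2 * moves(15) + 1
moves(15) = 2 * moves(14) + 1
moves(14) = 2 * moves(13) + 1
moves(13) = 2 * moves(12) + 1
moves(12) = 2 * moves(11) + 1
moves(11) = 2 * moves(10) + 1
moves(10) = 2 * moves(9) + 1
moves(9) = 2 * moves(8) + 1
moves(8) = 2 * moves(7) + 1
moves(7) = 2 * moves(6) + 1
moves(6) = 2 * moves(5) + 1
moves(5) = 2 * moves(4) + 1
moves(4) = 2 * moves(3) + 1
moves(3) = 2 * moves(2) + 1
moves(2) = 2 * moves(1) + 1
moves(1) = 1  (base case)
moves(2) = 2 * 1 + 1 = 3
moves(3) = 2 * 3 + 1 = 7
moves(4) = 2 * 7 + 1 = 15
moves(5) = 2 * 15 + 1 = 31
moves(6) = 2 * 31 + 1 = 63
moves(7) = 2 * 63 + 1 = 127
moves(8) = 2 * 127 + 1 = 255
moves(9) = 2 * 255 + 1 = 511
moves(10) = 2 * 511 + 1 = 1023
moves(11) = 2 * 1023 + 1 = 2047
moves(12) = 2 * 2047 + 1 = 4095
moves(13) = 2 * 4095 + 1 = 8191
moves(14) = 2 * 8191 + 1 = 16383
moves(15) = 2 * 16383 + 1 = 32767
moves(16) = 2 * 32767 + 1 = 65535
moves(17) = 2 * 65535 + 1 = 131071
moves(18) = 2 * 131071 + 1 = 262143
moves(19) = 2 * 262143 + 1 = 524287
moves(20) = 2 * 524287 + 1 = 1048575
moves(21) = 2 * 1048575 + 1 = 2097151
moves(22) = 2 * 2097151 + 1 = 4194303
moves(23) = 2 * 4194303 + 1 = 8388607
moves(24) = 2 * 8388607 + 1 = 16777215
moves(25) = 2 * 16777215 + 1 = 33554431
moves(26) = 2 * 33554431 + 1 = 67108863
moves(27) = 2 * 67108863 + 1 = 134217727

134217727


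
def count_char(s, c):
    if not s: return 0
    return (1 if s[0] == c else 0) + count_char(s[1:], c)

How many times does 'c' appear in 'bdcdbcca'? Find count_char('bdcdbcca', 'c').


s[0]='b' != 'c' -> 0
s[0]='d' != 'c' -> 0
s[0]='c' == 'c' -> 1
s[0]='d' != 'c' -> 0
s[0]='b' != 'c' -> 0
s[0]='c' == 'c' -> 1
s[0]='c' == 'c' -> 1
s[0]='a' != 'c' -> 0
Sum: 0 + 0 + 1 + 0 + 0 + 1 + 1 + 0 = 3

3


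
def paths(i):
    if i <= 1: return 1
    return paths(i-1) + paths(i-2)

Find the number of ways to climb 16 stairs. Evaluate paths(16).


Building up from base cases:
paths(0) = 1
paths(1) = 1
paths(2) = paths(1) + paths(0) = 1 + 1 = 2
paths(3) = paths(2) + paths(1) = 2 + 1 = 3
paths(4) = paths(3) + paths(2) = 3 + 2 = 5
paths(5) = paths(4) + paths(3) = 5 + 3 = 8
paths(6) = paths(5) + paths(4) = 8 + 5 = 13
paths(7) = paths(6) + paths(5) = 13 + 8 = 21
paths(8) = paths(7) + paths(6) = 21 + 13 = 34
paths(9) = paths(8) + paths(7) = 34 + 21 = 55
paths(10) = paths(9) + paths(8) = 55 + 34 = 89
paths(11) = paths(10) + paths(9) = 89 + 55 = 144
paths(12) = paths(11) + paths(10) = 144 + 89 = 233
paths(13) = paths(12) + paths(11) = 233 + 144 = 377
paths(14) = paths(13) + paths(12) = 377 + 233 = 610
paths(15) = paths(14) + paths(13) = 610 + 377 = 987
paths(16) = paths(15) + paths(14) = 987 + 610 = 1597

1597


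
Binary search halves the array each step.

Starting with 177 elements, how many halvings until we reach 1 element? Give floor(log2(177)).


177 / 2 = 88
88 / 2 = 44
44 / 2 = 22
22 / 2 = 11
11 / 2 = 5
5 / 2 = 2
2 / 2 = 1
Reached 1 after 7 halvings

7


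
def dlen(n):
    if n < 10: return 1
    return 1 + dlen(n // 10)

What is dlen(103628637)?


dlen(103628637) = 1 + dlen(10362863)
dlen(10362863) = 1 + dlen(1036286)
dlen(1036286) = 1 + dlen(103628)
dlen(103628) = 1 + dlen(10362)
dlen(10362) = 1 + dlen(1036)
dlen(1036) = 1 + dlen(103)
dlen(103) = 1 + dlen(10)
dlen(10) = 1 + dlen(1)
dlen(1) = 1  (base case: 1 < 10)
Unwinding: 1 + 1 + 1 + 1 + 1 + 1 + 1 + 1 + 1 = 9

9


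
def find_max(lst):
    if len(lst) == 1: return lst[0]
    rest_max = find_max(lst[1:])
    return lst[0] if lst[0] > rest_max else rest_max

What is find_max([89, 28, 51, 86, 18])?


find_max([89, 28, 51, 86, 18]): compare 89 with find_max([28, 51, 86, 18])
find_max([28, 51, 86, 18]): compare 28 with find_max([51, 86, 18])
find_max([51, 86, 18]): compare 51 with find_max([86, 18])
find_max([86, 18]): compare 86 with find_max([18])
find_max([18]) = 18  (base case)
Compare 86 with 18 -> 86
Compare 51 with 86 -> 86
Compare 28 with 86 -> 86
Compare 89 with 86 -> 89

89


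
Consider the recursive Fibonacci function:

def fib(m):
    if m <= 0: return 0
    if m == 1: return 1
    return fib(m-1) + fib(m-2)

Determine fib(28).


Computing fib(28) bottom-up:
fib(0) = 0
fib(1) = 1
fib(2) = fib(1) + fib(0) = 1 + 0 = 1
fib(3) = fib(2) + fib(1) = 1 + 1 = 2
fib(4) = fib(3) + fib(2) = 2 + 1 = 3
fib(5) = fib(4) + fib(3) = 3 + 2 = 5
fib(6) = fib(5) + fib(4) = 5 + 3 = 8
fib(7) = fib(6) + fib(5) = 8 + 5 = 13
fib(8) = fib(7) + fib(6) = 13 + 8 = 21
fib(9) = fib(8) + fib(7) = 21 + 13 = 34
fib(10) = fib(9) + fib(8) = 34 + 21 = 55
fib(11) = fib(10) + fib(9) = 55 + 34 = 89
fib(12) = fib(11) + fib(10) = 89 + 55 = 144
fib(13) = fib(12) + fib(11) = 144 + 89 = 233
fib(14) = fib(13) + fib(12) = 233 + 144 = 377
fib(15) = fib(14) + fib(13) = 377 + 233 = 610
fib(16) = fib(15) + fib(14) = 610 + 377 = 987
fib(17) = fib(16) + fib(15) = 987 + 610 = 1597
fib(18) = fib(17) + fib(16) = 1597 + 987 = 2584
fib(19) = fib(18) + fib(17) = 2584 + 1597 = 4181
fib(20) = fib(19) + fib(18) = 4181 + 2584 = 6765
fib(21) = fib(20) + fib(19) = 6765 + 4181 = 10946
fib(22) = fib(21) + fib(20) = 10946 + 6765 = 17711
fib(23) = fib(22) + fib(21) = 17711 + 10946 = 28657
fib(24) = fib(23) + fib(22) = 28657 + 17711 = 46368
fib(25) = fib(24) + fib(23) = 46368 + 28657 = 75025
fib(26) = fib(25) + fib(24) = 75025 + 46368 = 121393
fib(27) = fib(26) + fib(25) = 121393 + 75025 = 196418
fib(28) = fib(27) + fib(26) = 196418 + 121393 = 317811

317811


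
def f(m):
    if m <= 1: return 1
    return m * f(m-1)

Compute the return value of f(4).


f(4)
= 4 * f(3)
= 4 * 3 * f(2)
= 4 * 3 * 2 * f(1)
= 4 * 3 * 2 * 1
= 24

24


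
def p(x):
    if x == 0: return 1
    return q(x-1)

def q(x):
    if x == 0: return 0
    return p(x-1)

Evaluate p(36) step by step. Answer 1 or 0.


p(36) = q(35)
q(35) = p(34)
p(34) = q(33)
q(33) = p(32)
p(32) = q(31)
q(31) = p(30)
p(30) = q(29)
q(29) = p(28)
p(28) = q(27)
q(27) = p(26)
p(26) = q(25)
q(25) = p(24)
p(24) = q(23)
q(23) = p(22)
p(22) = q(21)
q(21) = p(20)
p(20) = q(19)
q(19) = p(18)
p(18) = q(17)
q(17) = p(16)
p(16) = q(15)
q(15) = p(14)
p(14) = q(13)
q(13) = p(12)
p(12) = q(11)
q(11) = p(10)
p(10) = q(9)
q(9) = p(8)
p(8) = q(7)
q(7) = p(6)
p(6) = q(5)
q(5) = p(4)
p(4) = q(3)
q(3) = p(2)
p(2) = q(1)
q(1) = p(0)
p(0) = 1  (base case)
Result: 1

1
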